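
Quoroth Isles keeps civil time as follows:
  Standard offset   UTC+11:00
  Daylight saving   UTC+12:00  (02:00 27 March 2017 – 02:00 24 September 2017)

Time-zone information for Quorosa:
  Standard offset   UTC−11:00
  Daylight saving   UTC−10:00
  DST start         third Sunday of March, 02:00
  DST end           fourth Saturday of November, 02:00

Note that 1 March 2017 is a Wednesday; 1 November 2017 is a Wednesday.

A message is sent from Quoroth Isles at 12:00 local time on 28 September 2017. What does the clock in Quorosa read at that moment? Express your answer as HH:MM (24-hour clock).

28 September 2017 does not fall between 27 March and 24 September, so daylight saving is not in effect and Quoroth Isles is at UTC+11:00.
12:00 Quoroth Isles − 11h = 01:00 UTC.
1 March 2017 is a Wednesday, so the first Sunday is March 5 and the third is March 19.
1 November 2017 is a Wednesday, so the first Saturday is November 4 and the fourth is November 25.
At the standard offset (UTC−11:00), 01:00 UTC − 11h = 14:00 Quorosa standard time (rolling into the previous day, 27 September 2017).
The standard-time date in Quorosa, 27 September 2017, falls between 19 March and 25 November, so daylight saving is in effect and Quorosa is at UTC−10:00.
01:00 UTC − 10h = 15:00 Quorosa (rolling into the previous day, 27 September 2017).

15:00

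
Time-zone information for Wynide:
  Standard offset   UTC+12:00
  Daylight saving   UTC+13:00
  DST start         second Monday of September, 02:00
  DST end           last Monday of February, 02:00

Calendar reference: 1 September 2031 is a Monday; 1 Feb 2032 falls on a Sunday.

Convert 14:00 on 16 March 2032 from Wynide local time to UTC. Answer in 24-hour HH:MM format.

02:00

1 September 2031 is a Monday, so the first Monday is September 1 and the second is September 8.
1 February 2032 is a Sunday, so Mondays fall on 2, 9, 16, 23; the last is February 23.
16 March 2032 is outside the daylight-saving period (8 September 2031 – 23 February 2032), so Wynide is on standard time, UTC+12:00.
14:00 local − 12h = 02:00 UTC.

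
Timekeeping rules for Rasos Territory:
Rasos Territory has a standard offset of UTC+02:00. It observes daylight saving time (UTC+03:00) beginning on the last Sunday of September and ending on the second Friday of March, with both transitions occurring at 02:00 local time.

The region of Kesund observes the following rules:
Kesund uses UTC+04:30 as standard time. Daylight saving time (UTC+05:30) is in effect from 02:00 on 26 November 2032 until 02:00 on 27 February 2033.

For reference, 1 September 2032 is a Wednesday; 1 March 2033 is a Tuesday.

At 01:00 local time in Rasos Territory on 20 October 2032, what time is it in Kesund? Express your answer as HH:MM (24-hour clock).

02:30

1 September 2032 is a Wednesday, so Sundays fall on 5, 12, 19, 26; the last is September 26.
1 March 2033 is a Tuesday, so the first Friday is March 4 and the second is March 11.
20 October 2032 falls between 26 September 2032 and 11 March 2033, so daylight saving is in effect and Rasos Territory is at UTC+03:00.
01:00 Rasos Territory − 3h = 22:00 UTC (rolling into the previous day, 19 October 2032).
At the standard offset (UTC+04:30), 22:00 UTC + 4h30m = 02:30 Kesund standard time (rolling into the next day, 20 October 2032).
Daylight saving runs 26 November 2032 – 27 February 2033; the standard-time date in Kesund, 20 October 2032, is outside that window, so Kesund is on standard time at UTC+04:30.
22:00 UTC + 4h30m = 02:30 Kesund (rolling into the next day, 20 October 2032).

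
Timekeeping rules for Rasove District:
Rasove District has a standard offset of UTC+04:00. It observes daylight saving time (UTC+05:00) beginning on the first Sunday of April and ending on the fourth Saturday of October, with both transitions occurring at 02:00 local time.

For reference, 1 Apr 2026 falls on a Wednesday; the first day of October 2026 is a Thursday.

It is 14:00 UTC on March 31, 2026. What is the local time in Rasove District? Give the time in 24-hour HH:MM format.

18:00

1 April 2026 is a Wednesday, so the first Sunday is April 5.
1 October 2026 is a Thursday, so the first Saturday is October 3 and the fourth is October 24.
At the standard offset (UTC+04:00), 14:00 UTC + 4h = 18:00 Rasove District standard time.
The standard-time date in Rasove District, March 31, 2026, is outside the daylight-saving period (5 April – 24 October), so Rasove District is on standard time, UTC+04:00.
14:00 UTC + 4h = 18:00 local.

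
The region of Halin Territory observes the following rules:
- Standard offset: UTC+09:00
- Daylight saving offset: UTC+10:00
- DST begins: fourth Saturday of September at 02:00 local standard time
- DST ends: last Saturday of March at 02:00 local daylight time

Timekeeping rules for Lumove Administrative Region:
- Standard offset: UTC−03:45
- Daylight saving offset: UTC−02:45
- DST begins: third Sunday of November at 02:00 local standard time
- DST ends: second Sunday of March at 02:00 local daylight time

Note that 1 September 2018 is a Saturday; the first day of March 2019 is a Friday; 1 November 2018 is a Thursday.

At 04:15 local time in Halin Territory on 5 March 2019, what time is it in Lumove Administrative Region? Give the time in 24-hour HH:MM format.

1 September 2018 is a Saturday, so the first Saturday is September 1 and the fourth is September 22.
1 March 2019 is a Friday, so Saturdays fall on 2, 9, 16, 23, 30; the last is March 30.
5 March 2019 falls between 22 September 2018 and 30 March 2019, so daylight saving is in effect and Halin Territory is at UTC+10:00.
04:15 Halin Territory − 10h = 18:15 UTC (rolling into the previous day, 4 March 2019).
1 November 2018 is a Thursday, so the first Sunday is November 4 and the third is November 18.
1 March 2019 is a Friday, so the first Sunday is March 3 and the second is March 10.
At the standard offset (UTC−03:45), 18:15 UTC − 3h45m = 14:30 Lumove Administrative Region standard time.
The standard-time date in Lumove Administrative Region, 4 March 2019, falls between 18 November 2018 and 10 March 2019, so daylight saving is in effect and Lumove Administrative Region is at UTC−02:45.
18:15 UTC − 2h45m = 15:30 Lumove Administrative Region.

15:30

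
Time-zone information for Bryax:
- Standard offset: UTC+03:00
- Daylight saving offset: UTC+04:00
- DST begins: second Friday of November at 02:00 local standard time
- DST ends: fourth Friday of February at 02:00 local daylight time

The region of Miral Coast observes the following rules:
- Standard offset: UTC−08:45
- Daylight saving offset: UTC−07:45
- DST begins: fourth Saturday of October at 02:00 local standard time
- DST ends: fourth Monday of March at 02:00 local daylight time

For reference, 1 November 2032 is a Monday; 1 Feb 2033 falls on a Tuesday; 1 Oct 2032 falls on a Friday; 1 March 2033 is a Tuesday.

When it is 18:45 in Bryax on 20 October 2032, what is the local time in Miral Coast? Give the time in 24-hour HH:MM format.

07:00

1 November 2032 is a Monday, so the first Friday is November 5 and the second is November 12.
1 February 2033 is a Tuesday, so the first Friday is February 4 and the fourth is February 25.
20 October 2032 is outside the daylight-saving period (12 November 2032 – 25 February 2033), so Bryax is on standard time, UTC+03:00.
18:45 Bryax − 3h = 15:45 UTC.
1 October 2032 is a Friday, so the first Saturday is October 2 and the fourth is October 23.
1 March 2033 is a Tuesday, so the first Monday is March 7 and the fourth is March 28.
At the standard offset (UTC−08:45), 15:45 UTC − 8h45m = 07:00 Miral Coast standard time.
The standard-time date in Miral Coast, 20 October 2032, does not fall between 23 October 2032 and 28 March 2033, so daylight saving is not in effect and Miral Coast is at UTC−08:45.
15:45 UTC − 8h45m = 07:00 Miral Coast.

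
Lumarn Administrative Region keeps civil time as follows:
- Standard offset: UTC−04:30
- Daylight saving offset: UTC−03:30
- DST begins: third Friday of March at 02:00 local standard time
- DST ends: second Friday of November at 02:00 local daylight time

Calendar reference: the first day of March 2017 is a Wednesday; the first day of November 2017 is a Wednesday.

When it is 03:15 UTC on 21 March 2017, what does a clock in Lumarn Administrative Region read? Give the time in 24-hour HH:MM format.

1 March 2017 is a Wednesday, so the first Friday is March 3 and the third is March 17.
1 November 2017 is a Wednesday, so the first Friday is November 3 and the second is November 10.
At the standard offset (UTC−04:30), 03:15 UTC − 4h30m = 22:45 Lumarn Administrative Region standard time (rolling into the previous day, 20 March 2017).
The standard-time date in Lumarn Administrative Region, 20 March 2017, falls between 17 March and 10 November, so daylight saving is in effect and Lumarn Administrative Region is at UTC−03:30.
03:15 UTC − 3h30m = 23:45 local (rolling into the previous day, 20 March 2017).

23:45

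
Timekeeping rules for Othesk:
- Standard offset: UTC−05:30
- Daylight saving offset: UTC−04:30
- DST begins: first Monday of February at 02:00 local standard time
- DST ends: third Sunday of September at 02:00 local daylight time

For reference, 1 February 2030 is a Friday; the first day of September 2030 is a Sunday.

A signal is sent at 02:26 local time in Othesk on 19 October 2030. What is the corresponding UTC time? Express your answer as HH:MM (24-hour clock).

07:56

1 February 2030 is a Friday, so the first Monday is February 4.
1 September 2030 is a Sunday, so the first Sunday is September 1 and the third is September 15.
19 October 2030 does not fall between 4 February and 15 September, so daylight saving is not in effect and Othesk is at UTC−05:30.
02:26 local + 5h30m = 07:56 UTC.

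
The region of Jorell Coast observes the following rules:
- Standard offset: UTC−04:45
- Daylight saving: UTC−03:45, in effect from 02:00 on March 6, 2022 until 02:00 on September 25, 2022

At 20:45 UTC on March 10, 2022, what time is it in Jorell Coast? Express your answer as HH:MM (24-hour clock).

At the standard offset (UTC−04:45), 20:45 UTC − 4h45m = 16:00 Jorell Coast standard time.
Daylight saving runs 6 March – 25 September; the standard-time date in Jorell Coast, March 10, 2022, is inside that window, so Jorell Coast is at UTC−03:45.
20:45 UTC − 3h45m = 17:00 local.

17:00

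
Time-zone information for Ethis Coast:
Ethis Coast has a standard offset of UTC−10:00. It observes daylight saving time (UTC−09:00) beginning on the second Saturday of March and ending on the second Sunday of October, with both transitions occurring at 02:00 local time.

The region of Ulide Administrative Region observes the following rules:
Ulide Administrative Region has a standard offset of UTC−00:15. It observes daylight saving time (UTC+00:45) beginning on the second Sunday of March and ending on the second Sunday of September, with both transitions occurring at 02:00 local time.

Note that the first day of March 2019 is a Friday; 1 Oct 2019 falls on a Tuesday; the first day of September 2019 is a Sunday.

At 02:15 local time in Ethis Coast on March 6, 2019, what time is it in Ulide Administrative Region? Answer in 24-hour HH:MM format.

1 March 2019 is a Friday, so the first Saturday is March 2 and the second is March 9.
1 October 2019 is a Tuesday, so the first Sunday is October 6 and the second is October 13.
Daylight saving runs 9 March – 13 October; March 6, 2019 is outside that window, so Ethis Coast is on standard time at UTC−10:00.
02:15 Ethis Coast + 10h = 12:15 UTC.
1 March 2019 is a Friday, so the first Sunday is March 3 and the second is March 10.
1 September 2019 is a Sunday, so the first Sunday is September 1 and the second is September 8.
At the standard offset (UTC−00:15), 12:15 UTC − 0h15m = 12:00 Ulide Administrative Region standard time.
Daylight saving runs 10 March – 8 September; the standard-time date in Ulide Administrative Region, March 6, 2019, is outside that window, so Ulide Administrative Region is on standard time at UTC−00:15.
12:15 UTC − 0h15m = 12:00 Ulide Administrative Region.

12:00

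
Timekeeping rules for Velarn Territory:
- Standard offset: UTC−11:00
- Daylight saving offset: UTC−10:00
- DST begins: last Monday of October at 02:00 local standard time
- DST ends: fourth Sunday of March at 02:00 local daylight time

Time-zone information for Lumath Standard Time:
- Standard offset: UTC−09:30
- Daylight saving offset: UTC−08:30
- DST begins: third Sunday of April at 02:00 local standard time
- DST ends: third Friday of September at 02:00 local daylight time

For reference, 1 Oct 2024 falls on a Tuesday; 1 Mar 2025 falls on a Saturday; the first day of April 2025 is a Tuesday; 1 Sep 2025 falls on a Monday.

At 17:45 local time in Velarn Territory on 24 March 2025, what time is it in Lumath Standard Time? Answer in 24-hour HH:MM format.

19:15

1 October 2024 is a Tuesday, so Mondays fall on 7, 14, 21, 28; the last is October 28.
1 March 2025 is a Saturday, so the first Sunday is March 2 and the fourth is March 23.
24 March 2025 is outside the daylight-saving period (28 October 2024 – 23 March 2025), so Velarn Territory is on standard time, UTC−11:00.
17:45 Velarn Territory + 11h = 04:45 UTC (rolling into the next day, 25 March 2025).
1 April 2025 is a Tuesday, so the first Sunday is April 6 and the third is April 20.
1 September 2025 is a Monday, so the first Friday is September 5 and the third is September 19.
At the standard offset (UTC−09:30), 04:45 UTC − 9h30m = 19:15 Lumath Standard Time standard time (rolling into the previous day, 24 March 2025).
The standard-time date in Lumath Standard Time, 24 March 2025, is outside the daylight-saving period (20 April – 19 September), so Lumath Standard Time is on standard time, UTC−09:30.
04:45 UTC − 9h30m = 19:15 Lumath Standard Time (rolling into the previous day, 24 March 2025).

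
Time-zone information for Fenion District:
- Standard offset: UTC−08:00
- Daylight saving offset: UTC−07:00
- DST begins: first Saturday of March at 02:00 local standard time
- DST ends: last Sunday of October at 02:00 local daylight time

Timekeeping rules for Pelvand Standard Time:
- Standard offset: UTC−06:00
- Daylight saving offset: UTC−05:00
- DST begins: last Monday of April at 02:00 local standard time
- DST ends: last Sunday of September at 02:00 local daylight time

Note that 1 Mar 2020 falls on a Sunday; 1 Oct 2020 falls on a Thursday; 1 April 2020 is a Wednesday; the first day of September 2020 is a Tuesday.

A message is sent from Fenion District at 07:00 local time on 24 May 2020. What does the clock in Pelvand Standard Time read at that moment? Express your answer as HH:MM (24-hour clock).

1 March 2020 is a Sunday, so the first Saturday is March 7.
1 October 2020 is a Thursday, so Sundays fall on 4, 11, 18, 25; the last is October 25.
24 May 2020 falls between 7 March and 25 October, so daylight saving is in effect and Fenion District is at UTC−07:00.
07:00 Fenion District + 7h = 14:00 UTC.
1 April 2020 is a Wednesday, so Mondays fall on 6, 13, 20, 27; the last is April 27.
1 September 2020 is a Tuesday, so Sundays fall on 6, 13, 20, 27; the last is September 27.
At the standard offset (UTC−06:00), 14:00 UTC − 6h = 08:00 Pelvand Standard Time standard time.
Daylight saving runs 27 April – 27 September; the standard-time date in Pelvand Standard Time, 24 May 2020, is inside that window, so Pelvand Standard Time is at UTC−05:00.
14:00 UTC − 5h = 09:00 Pelvand Standard Time.

09:00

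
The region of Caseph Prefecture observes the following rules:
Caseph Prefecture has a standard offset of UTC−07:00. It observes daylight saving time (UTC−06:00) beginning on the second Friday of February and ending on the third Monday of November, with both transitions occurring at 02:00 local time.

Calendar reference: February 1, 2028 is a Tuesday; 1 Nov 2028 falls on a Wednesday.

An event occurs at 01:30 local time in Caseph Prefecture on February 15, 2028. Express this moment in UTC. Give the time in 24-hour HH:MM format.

1 February 2028 is a Tuesday, so the first Friday is February 4 and the second is February 11.
1 November 2028 is a Wednesday, so the first Monday is November 6 and the third is November 20.
Daylight saving runs 11 February – 20 November; February 15, 2028 is inside that window, so Caseph Prefecture is at UTC−06:00.
01:30 local + 6h = 07:30 UTC.

07:30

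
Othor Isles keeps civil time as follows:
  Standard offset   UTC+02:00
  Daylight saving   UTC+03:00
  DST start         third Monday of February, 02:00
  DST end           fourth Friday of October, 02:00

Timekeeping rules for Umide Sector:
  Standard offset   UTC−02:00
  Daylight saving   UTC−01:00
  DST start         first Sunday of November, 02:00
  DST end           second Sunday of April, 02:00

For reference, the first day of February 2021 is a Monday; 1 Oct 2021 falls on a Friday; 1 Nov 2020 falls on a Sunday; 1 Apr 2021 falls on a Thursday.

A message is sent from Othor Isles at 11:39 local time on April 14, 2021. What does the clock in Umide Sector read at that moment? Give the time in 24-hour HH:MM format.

06:39

1 February 2021 is a Monday, so the first Monday is February 1 and the third is February 15.
1 October 2021 is a Friday, so the first Friday is October 1 and the fourth is October 22.
April 14, 2021 falls between 15 February and 22 October, so daylight saving is in effect and Othor Isles is at UTC+03:00.
11:39 Othor Isles − 3h = 08:39 UTC.
1 November 2020 is a Sunday, so the first Sunday is November 1.
1 April 2021 is a Thursday, so the first Sunday is April 4 and the second is April 11.
At the standard offset (UTC−02:00), 08:39 UTC − 2h = 06:39 Umide Sector standard time.
The standard-time date in Umide Sector, April 14, 2021, does not fall between 1 November 2020 and 11 April 2021, so daylight saving is not in effect and Umide Sector is at UTC−02:00.
08:39 UTC − 2h = 06:39 Umide Sector.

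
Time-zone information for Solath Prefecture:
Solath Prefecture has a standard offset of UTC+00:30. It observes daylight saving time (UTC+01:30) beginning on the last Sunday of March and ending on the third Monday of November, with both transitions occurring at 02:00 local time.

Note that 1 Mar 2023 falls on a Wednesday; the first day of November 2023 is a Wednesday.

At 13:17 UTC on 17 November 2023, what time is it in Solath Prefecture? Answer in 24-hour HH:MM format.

1 March 2023 is a Wednesday, so Sundays fall on 5, 12, 19, 26; the last is March 26.
1 November 2023 is a Wednesday, so the first Monday is November 6 and the third is November 20.
At the standard offset (UTC+00:30), 13:17 UTC + 0h30m = 13:47 Solath Prefecture standard time.
Daylight saving runs 26 March – 20 November; the standard-time date in Solath Prefecture, 17 November 2023, is inside that window, so Solath Prefecture is at UTC+01:30.
13:17 UTC + 1h30m = 14:47 local.

14:47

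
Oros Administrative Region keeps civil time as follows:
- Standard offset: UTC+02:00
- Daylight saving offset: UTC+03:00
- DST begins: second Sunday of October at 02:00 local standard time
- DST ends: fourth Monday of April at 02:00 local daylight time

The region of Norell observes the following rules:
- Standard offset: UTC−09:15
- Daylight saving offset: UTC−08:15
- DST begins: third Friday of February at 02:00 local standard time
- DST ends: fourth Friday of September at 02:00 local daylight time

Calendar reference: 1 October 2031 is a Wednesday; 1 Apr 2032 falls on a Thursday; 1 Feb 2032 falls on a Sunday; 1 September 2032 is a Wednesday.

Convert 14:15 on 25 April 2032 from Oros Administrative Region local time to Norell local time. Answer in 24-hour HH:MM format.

1 October 2031 is a Wednesday, so the first Sunday is October 5 and the second is October 12.
1 April 2032 is a Thursday, so the first Monday is April 5 and the fourth is April 26.
25 April 2032 falls between 12 October 2031 and 26 April 2032, so daylight saving is in effect and Oros Administrative Region is at UTC+03:00.
14:15 Oros Administrative Region − 3h = 11:15 UTC.
1 February 2032 is a Sunday, so the first Friday is February 6 and the third is February 20.
1 September 2032 is a Wednesday, so the first Friday is September 3 and the fourth is September 24.
At the standard offset (UTC−09:15), 11:15 UTC − 9h15m = 02:00 Norell standard time.
Daylight saving runs 20 February – 24 September; the standard-time date in Norell, 25 April 2032, is inside that window, so Norell is at UTC−08:15.
11:15 UTC − 8h15m = 03:00 Norell.

03:00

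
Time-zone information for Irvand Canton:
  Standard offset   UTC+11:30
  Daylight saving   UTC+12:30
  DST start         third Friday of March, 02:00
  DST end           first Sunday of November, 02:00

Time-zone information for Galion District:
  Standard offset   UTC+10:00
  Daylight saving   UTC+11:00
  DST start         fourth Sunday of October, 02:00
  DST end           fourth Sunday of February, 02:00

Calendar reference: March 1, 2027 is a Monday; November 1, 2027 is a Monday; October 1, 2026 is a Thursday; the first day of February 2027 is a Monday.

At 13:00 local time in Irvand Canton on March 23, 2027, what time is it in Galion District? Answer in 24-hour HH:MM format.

1 March 2027 is a Monday, so the first Friday is March 5 and the third is March 19.
1 November 2027 is a Monday, so the first Sunday is November 7.
March 23, 2027 falls between 19 March and 7 November, so daylight saving is in effect and Irvand Canton is at UTC+12:30.
13:00 Irvand Canton − 12h30m = 00:30 UTC.
1 October 2026 is a Thursday, so the first Sunday is October 4 and the fourth is October 25.
1 February 2027 is a Monday, so the first Sunday is February 7 and the fourth is February 28.
At the standard offset (UTC+10:00), 00:30 UTC + 10h = 10:30 Galion District standard time.
Daylight saving runs 25 October 2026 – 28 February 2027; the standard-time date in Galion District, March 23, 2027, is outside that window, so Galion District is on standard time at UTC+10:00.
00:30 UTC + 10h = 10:30 Galion District.

10:30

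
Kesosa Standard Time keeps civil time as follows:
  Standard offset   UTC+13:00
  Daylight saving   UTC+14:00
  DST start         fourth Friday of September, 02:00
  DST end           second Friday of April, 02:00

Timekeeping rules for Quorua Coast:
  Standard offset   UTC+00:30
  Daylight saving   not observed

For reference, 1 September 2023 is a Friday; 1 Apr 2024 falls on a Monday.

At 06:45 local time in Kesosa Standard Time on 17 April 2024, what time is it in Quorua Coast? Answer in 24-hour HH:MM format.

18:15

1 September 2023 is a Friday, so the first Friday is September 1 and the fourth is September 22.
1 April 2024 is a Monday, so the first Friday is April 5 and the second is April 12.
17 April 2024 is outside the daylight-saving period (22 September 2023 – 12 April 2024), so Kesosa Standard Time is on standard time, UTC+13:00.
06:45 Kesosa Standard Time − 13h = 17:45 UTC (rolling into the previous day, 16 April 2024).
Quorua Coast stays on UTC+00:30 all year.
17:45 UTC + 0h30m = 18:15 Quorua Coast.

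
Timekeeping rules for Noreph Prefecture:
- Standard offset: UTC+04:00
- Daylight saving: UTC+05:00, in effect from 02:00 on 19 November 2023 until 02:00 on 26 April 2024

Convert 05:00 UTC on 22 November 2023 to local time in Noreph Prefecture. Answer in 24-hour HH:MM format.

10:00

At the standard offset (UTC+04:00), 05:00 UTC + 4h = 09:00 Noreph Prefecture standard time.
The standard-time date in Noreph Prefecture, 22 November 2023, falls between 19 November 2023 and 26 April 2024, so daylight saving is in effect and Noreph Prefecture is at UTC+05:00.
05:00 UTC + 5h = 10:00 local.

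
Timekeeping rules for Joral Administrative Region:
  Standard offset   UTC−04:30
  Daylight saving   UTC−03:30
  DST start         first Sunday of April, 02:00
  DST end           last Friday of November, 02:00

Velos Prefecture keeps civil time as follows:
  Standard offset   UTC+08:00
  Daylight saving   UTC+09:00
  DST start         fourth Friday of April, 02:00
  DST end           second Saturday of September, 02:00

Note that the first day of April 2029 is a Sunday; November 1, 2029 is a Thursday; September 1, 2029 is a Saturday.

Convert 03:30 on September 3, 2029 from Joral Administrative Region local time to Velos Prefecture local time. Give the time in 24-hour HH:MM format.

1 April 2029 is a Sunday, so the first Sunday is April 1.
1 November 2029 is a Thursday, so Fridays fall on 2, 9, 16, 23, 30; the last is November 30.
Daylight saving runs 1 April – 30 November; September 3, 2029 is inside that window, so Joral Administrative Region is at UTC−03:30.
03:30 Joral Administrative Region + 3h30m = 07:00 UTC.
1 April 2029 is a Sunday, so the first Friday is April 6 and the fourth is April 27.
1 September 2029 is a Saturday, so the first Saturday is September 1 and the second is September 8.
At the standard offset (UTC+08:00), 07:00 UTC + 8h = 15:00 Velos Prefecture standard time.
The standard-time date in Velos Prefecture, September 3, 2029, lies within the daylight-saving period (27 April – 8 September), so Velos Prefecture is on daylight time, UTC+09:00.
07:00 UTC + 9h = 16:00 Velos Prefecture.

16:00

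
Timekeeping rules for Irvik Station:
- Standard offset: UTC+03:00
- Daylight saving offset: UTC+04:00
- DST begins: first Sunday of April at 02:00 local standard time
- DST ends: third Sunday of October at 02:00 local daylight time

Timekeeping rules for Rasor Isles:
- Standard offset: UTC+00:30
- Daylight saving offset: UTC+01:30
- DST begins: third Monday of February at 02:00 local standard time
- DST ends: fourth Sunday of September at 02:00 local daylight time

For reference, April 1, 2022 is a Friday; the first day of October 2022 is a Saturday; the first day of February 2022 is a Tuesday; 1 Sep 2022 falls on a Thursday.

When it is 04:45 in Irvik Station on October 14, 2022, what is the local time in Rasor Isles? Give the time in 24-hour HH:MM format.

1 April 2022 is a Friday, so the first Sunday is April 3.
1 October 2022 is a Saturday, so the first Sunday is October 2 and the third is October 16.
October 14, 2022 lies within the daylight-saving period (3 April – 16 October), so Irvik Station is on daylight time, UTC+04:00.
04:45 Irvik Station − 4h = 00:45 UTC.
1 February 2022 is a Tuesday, so the first Monday is February 7 and the third is February 21.
1 September 2022 is a Thursday, so the first Sunday is September 4 and the fourth is September 25.
At the standard offset (UTC+00:30), 00:45 UTC + 0h30m = 01:15 Rasor Isles standard time.
The standard-time date in Rasor Isles, October 14, 2022, does not fall between 21 February and 25 September, so daylight saving is not in effect and Rasor Isles is at UTC+00:30.
00:45 UTC + 0h30m = 01:15 Rasor Isles.

01:15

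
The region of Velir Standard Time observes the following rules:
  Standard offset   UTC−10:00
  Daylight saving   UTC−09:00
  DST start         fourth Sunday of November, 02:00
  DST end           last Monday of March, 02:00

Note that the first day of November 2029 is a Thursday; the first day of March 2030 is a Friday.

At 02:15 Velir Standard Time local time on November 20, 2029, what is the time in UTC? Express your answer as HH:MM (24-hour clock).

1 November 2029 is a Thursday, so the first Sunday is November 4 and the fourth is November 25.
1 March 2030 is a Friday, so Mondays fall on 4, 11, 18, 25; the last is March 25.
November 20, 2029 does not fall between 25 November 2029 and 25 March 2030, so daylight saving is not in effect and Velir Standard Time is at UTC−10:00.
02:15 local + 10h = 12:15 UTC.

12:15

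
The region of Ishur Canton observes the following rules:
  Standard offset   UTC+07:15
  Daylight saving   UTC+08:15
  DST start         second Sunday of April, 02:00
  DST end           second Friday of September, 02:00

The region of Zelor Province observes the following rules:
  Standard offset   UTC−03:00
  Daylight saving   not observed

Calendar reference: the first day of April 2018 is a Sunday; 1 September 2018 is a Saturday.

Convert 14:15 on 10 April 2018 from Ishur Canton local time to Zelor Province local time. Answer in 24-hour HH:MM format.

1 April 2018 is a Sunday, so the first Sunday is April 1 and the second is April 8.
1 September 2018 is a Saturday, so the first Friday is September 7 and the second is September 14.
10 April 2018 falls between 8 April and 14 September, so daylight saving is in effect and Ishur Canton is at UTC+08:15.
14:15 Ishur Canton − 8h15m = 06:00 UTC.
Zelor Province has no daylight saving, so its offset is UTC−03:00 year-round.
06:00 UTC − 3h = 03:00 Zelor Province.

03:00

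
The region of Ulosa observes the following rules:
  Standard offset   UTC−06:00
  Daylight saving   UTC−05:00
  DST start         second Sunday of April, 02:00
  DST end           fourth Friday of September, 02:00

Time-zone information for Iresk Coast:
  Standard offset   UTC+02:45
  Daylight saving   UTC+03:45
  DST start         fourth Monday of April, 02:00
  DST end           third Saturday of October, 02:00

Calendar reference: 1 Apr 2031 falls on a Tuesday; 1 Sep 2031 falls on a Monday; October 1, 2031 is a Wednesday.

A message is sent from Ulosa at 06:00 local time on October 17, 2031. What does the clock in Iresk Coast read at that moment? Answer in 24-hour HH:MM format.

1 April 2031 is a Tuesday, so the first Sunday is April 6 and the second is April 13.
1 September 2031 is a Monday, so the first Friday is September 5 and the fourth is September 26.
October 17, 2031 does not fall between 13 April and 26 September, so daylight saving is not in effect and Ulosa is at UTC−06:00.
06:00 Ulosa + 6h = 12:00 UTC.
1 April 2031 is a Tuesday, so the first Monday is April 7 and the fourth is April 28.
1 October 2031 is a Wednesday, so the first Saturday is October 4 and the third is October 18.
At the standard offset (UTC+02:45), 12:00 UTC + 2h45m = 14:45 Iresk Coast standard time.
The standard-time date in Iresk Coast, October 17, 2031, lies within the daylight-saving period (28 April – 18 October), so Iresk Coast is on daylight time, UTC+03:45.
12:00 UTC + 3h45m = 15:45 Iresk Coast.

15:45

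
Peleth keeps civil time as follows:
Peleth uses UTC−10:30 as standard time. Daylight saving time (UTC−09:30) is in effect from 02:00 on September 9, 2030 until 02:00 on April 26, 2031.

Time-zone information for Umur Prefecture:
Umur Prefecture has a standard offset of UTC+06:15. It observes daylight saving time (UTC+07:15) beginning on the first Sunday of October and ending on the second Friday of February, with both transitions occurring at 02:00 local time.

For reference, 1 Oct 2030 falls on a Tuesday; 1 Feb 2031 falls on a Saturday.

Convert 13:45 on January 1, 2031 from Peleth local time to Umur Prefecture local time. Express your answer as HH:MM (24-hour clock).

06:30

January 1, 2031 falls between 9 September 2030 and 26 April 2031, so daylight saving is in effect and Peleth is at UTC−09:30.
13:45 Peleth + 9h30m = 23:15 UTC.
1 October 2030 is a Tuesday, so the first Sunday is October 6.
1 February 2031 is a Saturday, so the first Friday is February 7 and the second is February 14.
At the standard offset (UTC+06:15), 23:15 UTC + 6h15m = 05:30 Umur Prefecture standard time (rolling into the next day, 2 January 2031).
The standard-time date in Umur Prefecture, January 2, 2031, falls between 6 October 2030 and 14 February 2031, so daylight saving is in effect and Umur Prefecture is at UTC+07:15.
23:15 UTC + 7h15m = 06:30 Umur Prefecture (rolling into the next day, 2 January 2031).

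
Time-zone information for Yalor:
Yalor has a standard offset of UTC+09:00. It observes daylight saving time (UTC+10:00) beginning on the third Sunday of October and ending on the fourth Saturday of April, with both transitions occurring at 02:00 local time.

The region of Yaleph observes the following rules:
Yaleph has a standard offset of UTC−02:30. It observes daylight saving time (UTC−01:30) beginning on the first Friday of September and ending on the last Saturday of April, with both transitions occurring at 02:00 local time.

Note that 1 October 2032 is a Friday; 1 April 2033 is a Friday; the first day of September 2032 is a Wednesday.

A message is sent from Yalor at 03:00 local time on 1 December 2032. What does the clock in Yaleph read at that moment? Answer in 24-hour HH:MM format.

1 October 2032 is a Friday, so the first Sunday is October 3 and the third is October 17.
1 April 2033 is a Friday, so the first Saturday is April 2 and the fourth is April 23.
1 December 2032 lies within the daylight-saving period (17 October 2032 – 23 April 2033), so Yalor is on daylight time, UTC+10:00.
03:00 Yalor − 10h = 17:00 UTC (rolling into the previous day, 30 November 2032).
1 September 2032 is a Wednesday, so the first Friday is September 3.
1 April 2033 is a Friday, so Saturdays fall on 2, 9, 16, 23, 30; the last is April 30.
At the standard offset (UTC−02:30), 17:00 UTC − 2h30m = 14:30 Yaleph standard time.
Daylight saving runs 3 September 2032 – 30 April 2033; the standard-time date in Yaleph, 30 November 2032, is inside that window, so Yaleph is at UTC−01:30.
17:00 UTC − 1h30m = 15:30 Yaleph.

15:30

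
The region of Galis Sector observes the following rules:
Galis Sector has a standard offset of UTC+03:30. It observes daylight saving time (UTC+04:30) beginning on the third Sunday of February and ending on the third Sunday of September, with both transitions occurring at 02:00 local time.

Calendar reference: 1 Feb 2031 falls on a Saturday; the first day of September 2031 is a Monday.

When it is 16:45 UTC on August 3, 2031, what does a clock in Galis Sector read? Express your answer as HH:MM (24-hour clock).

21:15

1 February 2031 is a Saturday, so the first Sunday is February 2 and the third is February 16.
1 September 2031 is a Monday, so the first Sunday is September 7 and the third is September 21.
At the standard offset (UTC+03:30), 16:45 UTC + 3h30m = 20:15 Galis Sector standard time.
The standard-time date in Galis Sector, August 3, 2031, falls between 16 February and 21 September, so daylight saving is in effect and Galis Sector is at UTC+04:30.
16:45 UTC + 4h30m = 21:15 local.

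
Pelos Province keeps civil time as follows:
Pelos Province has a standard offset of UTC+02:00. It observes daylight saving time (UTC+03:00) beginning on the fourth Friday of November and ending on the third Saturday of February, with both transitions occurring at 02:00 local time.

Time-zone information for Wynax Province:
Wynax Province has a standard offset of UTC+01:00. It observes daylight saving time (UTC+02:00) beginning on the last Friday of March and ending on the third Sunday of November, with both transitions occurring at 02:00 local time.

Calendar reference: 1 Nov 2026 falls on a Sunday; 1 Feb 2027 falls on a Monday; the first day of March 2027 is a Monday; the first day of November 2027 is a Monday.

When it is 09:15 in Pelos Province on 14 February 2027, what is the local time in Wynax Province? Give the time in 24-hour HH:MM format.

07:15

1 November 2026 is a Sunday, so the first Friday is November 6 and the fourth is November 27.
1 February 2027 is a Monday, so the first Saturday is February 6 and the third is February 20.
14 February 2027 falls between 27 November 2026 and 20 February 2027, so daylight saving is in effect and Pelos Province is at UTC+03:00.
09:15 Pelos Province − 3h = 06:15 UTC.
1 March 2027 is a Monday, so Fridays fall on 5, 12, 19, 26; the last is March 26.
1 November 2027 is a Monday, so the first Sunday is November 7 and the third is November 21.
At the standard offset (UTC+01:00), 06:15 UTC + 1h = 07:15 Wynax Province standard time.
The standard-time date in Wynax Province, 14 February 2027, is outside the daylight-saving period (26 March – 21 November), so Wynax Province is on standard time, UTC+01:00.
06:15 UTC + 1h = 07:15 Wynax Province.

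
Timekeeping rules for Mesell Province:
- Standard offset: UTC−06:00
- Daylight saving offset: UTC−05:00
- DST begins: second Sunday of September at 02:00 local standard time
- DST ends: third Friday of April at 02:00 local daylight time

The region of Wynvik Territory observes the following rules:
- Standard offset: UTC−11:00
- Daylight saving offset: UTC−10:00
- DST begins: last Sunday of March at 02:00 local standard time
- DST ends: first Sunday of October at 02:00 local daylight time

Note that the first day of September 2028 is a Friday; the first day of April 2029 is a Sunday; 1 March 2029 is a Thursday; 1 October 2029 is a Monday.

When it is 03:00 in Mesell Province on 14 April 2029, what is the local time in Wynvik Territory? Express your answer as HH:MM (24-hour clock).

22:00

1 September 2028 is a Friday, so the first Sunday is September 3 and the second is September 10.
1 April 2029 is a Sunday, so the first Friday is April 6 and the third is April 20.
14 April 2029 lies within the daylight-saving period (10 September 2028 – 20 April 2029), so Mesell Province is on daylight time, UTC−05:00.
03:00 Mesell Province + 5h = 08:00 UTC.
1 March 2029 is a Thursday, so Sundays fall on 4, 11, 18, 25; the last is March 25.
1 October 2029 is a Monday, so the first Sunday is October 7.
At the standard offset (UTC−11:00), 08:00 UTC − 11h = 21:00 Wynvik Territory standard time (rolling into the previous day, 13 April 2029).
The standard-time date in Wynvik Territory, 13 April 2029, lies within the daylight-saving period (25 March – 7 October), so Wynvik Territory is on daylight time, UTC−10:00.
08:00 UTC − 10h = 22:00 Wynvik Territory (rolling into the previous day, 13 April 2029).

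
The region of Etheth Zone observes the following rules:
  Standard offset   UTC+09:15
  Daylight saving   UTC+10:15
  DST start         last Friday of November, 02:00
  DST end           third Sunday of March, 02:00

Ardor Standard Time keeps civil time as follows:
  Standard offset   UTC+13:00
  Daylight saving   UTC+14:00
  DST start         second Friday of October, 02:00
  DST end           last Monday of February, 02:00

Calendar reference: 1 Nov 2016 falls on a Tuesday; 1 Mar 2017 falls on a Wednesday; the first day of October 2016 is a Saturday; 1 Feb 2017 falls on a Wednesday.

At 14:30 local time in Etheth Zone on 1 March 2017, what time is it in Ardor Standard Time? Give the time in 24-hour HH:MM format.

1 November 2016 is a Tuesday, so Fridays fall on 4, 11, 18, 25; the last is November 25.
1 March 2017 is a Wednesday, so the first Sunday is March 5 and the third is March 19.
Daylight saving runs 25 November 2016 – 19 March 2017; 1 March 2017 is inside that window, so Etheth Zone is at UTC+10:15.
14:30 Etheth Zone − 10h15m = 04:15 UTC.
1 October 2016 is a Saturday, so the first Friday is October 7 and the second is October 14.
1 February 2017 is a Wednesday, so Mondays fall on 6, 13, 20, 27; the last is February 27.
At the standard offset (UTC+13:00), 04:15 UTC + 13h = 17:15 Ardor Standard Time standard time.
The standard-time date in Ardor Standard Time, 1 March 2017, is outside the daylight-saving period (14 October 2016 – 27 February 2017), so Ardor Standard Time is on standard time, UTC+13:00.
04:15 UTC + 13h = 17:15 Ardor Standard Time.

17:15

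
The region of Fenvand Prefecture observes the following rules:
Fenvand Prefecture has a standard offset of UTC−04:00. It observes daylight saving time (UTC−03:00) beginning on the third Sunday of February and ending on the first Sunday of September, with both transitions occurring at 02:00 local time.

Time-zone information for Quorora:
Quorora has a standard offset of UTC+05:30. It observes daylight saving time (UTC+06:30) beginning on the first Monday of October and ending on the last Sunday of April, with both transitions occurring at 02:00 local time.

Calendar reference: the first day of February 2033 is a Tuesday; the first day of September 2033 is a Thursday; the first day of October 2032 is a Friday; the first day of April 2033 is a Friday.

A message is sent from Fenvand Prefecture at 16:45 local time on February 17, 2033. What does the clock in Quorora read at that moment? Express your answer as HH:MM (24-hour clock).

03:15

1 February 2033 is a Tuesday, so the first Sunday is February 6 and the third is February 20.
1 September 2033 is a Thursday, so the first Sunday is September 4.
February 17, 2033 is outside the daylight-saving period (20 February – 4 September), so Fenvand Prefecture is on standard time, UTC−04:00.
16:45 Fenvand Prefecture + 4h = 20:45 UTC.
1 October 2032 is a Friday, so the first Monday is October 4.
1 April 2033 is a Friday, so Sundays fall on 3, 10, 17, 24; the last is April 24.
At the standard offset (UTC+05:30), 20:45 UTC + 5h30m = 02:15 Quorora standard time (rolling into the next day, 18 February 2033).
The standard-time date in Quorora, February 18, 2033, lies within the daylight-saving period (4 October 2032 – 24 April 2033), so Quorora is on daylight time, UTC+06:30.
20:45 UTC + 6h30m = 03:15 Quorora (rolling into the next day, 18 February 2033).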